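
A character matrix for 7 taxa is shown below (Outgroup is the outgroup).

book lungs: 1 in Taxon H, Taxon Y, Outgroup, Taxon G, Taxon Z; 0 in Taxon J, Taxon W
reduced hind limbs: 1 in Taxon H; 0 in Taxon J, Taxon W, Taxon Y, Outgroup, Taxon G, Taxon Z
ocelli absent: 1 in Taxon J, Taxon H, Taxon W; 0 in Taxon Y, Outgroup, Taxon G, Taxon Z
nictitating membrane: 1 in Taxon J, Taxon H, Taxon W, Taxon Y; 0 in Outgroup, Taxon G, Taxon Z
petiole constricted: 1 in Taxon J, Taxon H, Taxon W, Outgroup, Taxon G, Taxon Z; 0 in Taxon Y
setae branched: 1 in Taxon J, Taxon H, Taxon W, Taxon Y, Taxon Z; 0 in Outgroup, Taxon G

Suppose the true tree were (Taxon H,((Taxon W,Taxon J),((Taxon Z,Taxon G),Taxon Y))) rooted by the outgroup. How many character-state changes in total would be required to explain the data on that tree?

Map each character onto (Taxon H,((Taxon W,Taxon J),((Taxon Z,Taxon G),Taxon Y))) (rooted by Outgroup) and count the minimum state changes it requires (Fitch parsimony):
book lungs: 1; reduced hind limbs: 1; ocelli absent: 2; nictitating membrane: 2; petiole constricted: 1; setae branched: 2.
Total tree length = 9.

9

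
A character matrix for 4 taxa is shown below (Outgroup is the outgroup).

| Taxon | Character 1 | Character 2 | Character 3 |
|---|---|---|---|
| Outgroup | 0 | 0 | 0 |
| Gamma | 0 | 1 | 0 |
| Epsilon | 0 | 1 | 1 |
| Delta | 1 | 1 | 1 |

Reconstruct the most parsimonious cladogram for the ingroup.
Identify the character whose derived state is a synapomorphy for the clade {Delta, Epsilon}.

Character 3

The outgroup has state '0' for every character, so '1' is the derived state throughout.
Character 1: derived state '1' in Delta only — an autapomorphy, so it tells us nothing about relationships among taxa.
Character 2 (derived state '1') is shared by all ingroup taxa — unites the whole ingroup.
Only Delta and Epsilon show the derived state '1' for Character 3, supporting them as a clade.
Most parsimonious ingroup topology: (Gamma,(Epsilon,Delta)).
The clade {Delta, Epsilon} is supported by Character 3: its derived state '1' occurs in exactly those taxa and in no other taxon (including the outgroup).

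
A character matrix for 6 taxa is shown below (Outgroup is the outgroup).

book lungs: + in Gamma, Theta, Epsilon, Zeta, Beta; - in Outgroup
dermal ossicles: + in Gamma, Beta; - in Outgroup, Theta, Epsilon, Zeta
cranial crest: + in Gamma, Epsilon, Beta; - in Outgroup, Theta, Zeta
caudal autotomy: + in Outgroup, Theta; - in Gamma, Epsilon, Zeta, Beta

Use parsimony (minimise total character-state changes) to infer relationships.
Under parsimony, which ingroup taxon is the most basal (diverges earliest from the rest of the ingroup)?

Character polarity is set by the outgroup: the derived state is whichever differs from the outgroup's state, so for caudal autotomy the derived state is '-', and for the remaining characters it is '+'.
All ingroup taxa share the derived state '+' for book lungs; it defines the ingroup but does not resolve relationships within it.
dermal ossicles: derived state '+' in Beta and Gamma only — synapomorphy for {Beta, Gamma}.
cranial crest: derived state '+' in Beta, Epsilon, and Gamma only — synapomorphy for {Beta, Epsilon, Gamma}.
Only Beta, Epsilon, Gamma, and Zeta show the derived state '-' for caudal autotomy, supporting them as a clade.
Most parsimonious ingroup topology: ((((Gamma,Beta),Epsilon),Zeta),Theta).
Theta is sister to the clade containing all other ingroup taxa, so it is the earliest-diverging (most basal) ingroup lineage.

Theta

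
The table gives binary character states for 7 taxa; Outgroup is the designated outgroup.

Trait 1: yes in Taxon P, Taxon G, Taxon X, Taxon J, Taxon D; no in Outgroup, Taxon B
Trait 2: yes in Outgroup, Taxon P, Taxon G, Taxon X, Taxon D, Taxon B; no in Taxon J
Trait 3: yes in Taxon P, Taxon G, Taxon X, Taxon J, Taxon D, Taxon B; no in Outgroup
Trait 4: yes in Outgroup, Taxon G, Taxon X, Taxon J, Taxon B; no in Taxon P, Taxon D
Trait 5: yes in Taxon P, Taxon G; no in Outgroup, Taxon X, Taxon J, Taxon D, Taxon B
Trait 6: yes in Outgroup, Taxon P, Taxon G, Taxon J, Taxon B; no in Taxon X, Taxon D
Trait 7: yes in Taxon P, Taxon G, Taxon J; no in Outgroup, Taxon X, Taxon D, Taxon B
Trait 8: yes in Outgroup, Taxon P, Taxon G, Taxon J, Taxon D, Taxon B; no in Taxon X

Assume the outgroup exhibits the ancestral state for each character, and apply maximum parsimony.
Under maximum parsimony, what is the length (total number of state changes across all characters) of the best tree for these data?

9

Character polarity is set by the outgroup: the derived state is whichever differs from the outgroup's state, so for Trait 2, Trait 4, Trait 6, Trait 8 the derived state is 'no', and for the remaining characters it is 'yes'.
Only Taxon D, Taxon G, Taxon J, Taxon P, and Taxon X show the derived state 'yes' for Trait 1, supporting them as a clade.
Trait 2 (derived state 'no') is unique to Taxon J (autapomorphy; uninformative for grouping).
All ingroup taxa share the derived state 'yes' for Trait 3; it defines the ingroup but does not resolve relationships within it.
Trait 4 groups Taxon D and Taxon P, which is incompatible with the clades supported by the remaining characters; treating it as convergent (homoplasy) costs fewer steps than any alternative tree.
Trait 5 (derived state 'yes') is shared by Taxon G and Taxon P — a synapomorphy uniting that clade.
Only Taxon D and Taxon X show the derived state 'no' for Trait 6, supporting them as a clade.
Trait 7: derived state 'yes' in Taxon G, Taxon J, and Taxon P only — synapomorphy for {Taxon G, Taxon J, Taxon P}.
Trait 8: derived state 'no' in Taxon X only — an autapomorphy, so it tells us nothing about relationships among taxa.
Most parsimonious ingroup topology: (((Taxon J,(Taxon P,Taxon G)),(Taxon X,Taxon D)),Taxon B).
Changes per character on this tree: Trait 1: 1; Trait 2: 1; Trait 3: 1; Trait 4: 2; Trait 5: 1; Trait 6: 1; Trait 7: 1; Trait 8: 1.
Total = 9.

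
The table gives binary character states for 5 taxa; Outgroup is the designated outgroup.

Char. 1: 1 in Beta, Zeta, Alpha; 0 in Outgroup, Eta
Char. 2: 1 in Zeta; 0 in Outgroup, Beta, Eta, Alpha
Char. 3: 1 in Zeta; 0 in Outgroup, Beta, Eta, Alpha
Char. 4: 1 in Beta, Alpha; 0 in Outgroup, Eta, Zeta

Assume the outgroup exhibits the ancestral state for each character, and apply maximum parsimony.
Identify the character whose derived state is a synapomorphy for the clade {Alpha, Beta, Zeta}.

The outgroup has state '0' for every character, so '1' is the derived state throughout.
Char. 1 (derived state '1') is shared by Alpha, Beta, and Zeta — a synapomorphy uniting that clade.
Char. 2: derived state '1' in Zeta only — an autapomorphy, so it tells us nothing about relationships among taxa.
Char. 3: derived state '1' in Zeta only — an autapomorphy, so it tells us nothing about relationships among taxa.
Char. 4 (derived state '1') is shared by Alpha and Beta — a synapomorphy uniting that clade.
Most parsimonious ingroup topology: (((Beta,Alpha),Zeta),Eta).
The clade {Alpha, Beta, Zeta} is supported by Char. 1: its derived state '1' occurs in exactly those taxa and in no other taxon (including the outgroup).

Char. 1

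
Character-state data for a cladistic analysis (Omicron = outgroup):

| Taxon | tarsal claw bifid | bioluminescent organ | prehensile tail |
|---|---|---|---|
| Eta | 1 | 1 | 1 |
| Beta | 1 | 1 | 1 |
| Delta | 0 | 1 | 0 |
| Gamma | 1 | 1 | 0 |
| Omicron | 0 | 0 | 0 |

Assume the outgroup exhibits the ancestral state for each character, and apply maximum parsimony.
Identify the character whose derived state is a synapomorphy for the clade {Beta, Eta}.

The outgroup has state '0' for every character, so '1' is the derived state throughout.
tarsal claw bifid (derived state '1') is shared by Beta, Eta, and Gamma — a synapomorphy uniting that clade.
All ingroup taxa share the derived state '1' for bioluminescent organ; it defines the ingroup but does not resolve relationships within it.
Only Beta and Eta show the derived state '1' for prehensile tail, supporting them as a clade.
Most parsimonious ingroup topology: (((Eta,Beta),Gamma),Delta).
The clade {Beta, Eta} is supported by prehensile tail: its derived state '1' occurs in exactly those taxa and in no other taxon (including the outgroup).

prehensile tail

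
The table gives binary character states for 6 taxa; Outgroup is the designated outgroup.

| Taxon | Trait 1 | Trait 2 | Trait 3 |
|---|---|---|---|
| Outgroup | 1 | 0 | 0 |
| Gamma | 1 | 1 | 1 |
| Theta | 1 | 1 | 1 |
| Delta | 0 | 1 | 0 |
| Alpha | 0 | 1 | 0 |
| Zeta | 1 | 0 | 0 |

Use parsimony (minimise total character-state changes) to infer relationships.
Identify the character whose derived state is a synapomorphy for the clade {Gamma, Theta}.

Trait 3

Character polarity is set by the outgroup: the derived state is whichever differs from the outgroup's state, so for Trait 1 the derived state is '0', and for the remaining characters it is '1'.
Trait 1: derived state '0' in Alpha and Delta only — synapomorphy for {Alpha, Delta}.
Trait 2 (derived state '1') is shared by Alpha, Delta, Gamma, and Theta — a synapomorphy uniting that clade.
Trait 3: derived state '1' in Gamma and Theta only — synapomorphy for {Gamma, Theta}.
Most parsimonious ingroup topology: (Zeta,((Theta,Gamma),(Alpha,Delta))).
The clade {Gamma, Theta} is supported by Trait 3: its derived state '1' occurs in exactly those taxa and in no other taxon (including the outgroup).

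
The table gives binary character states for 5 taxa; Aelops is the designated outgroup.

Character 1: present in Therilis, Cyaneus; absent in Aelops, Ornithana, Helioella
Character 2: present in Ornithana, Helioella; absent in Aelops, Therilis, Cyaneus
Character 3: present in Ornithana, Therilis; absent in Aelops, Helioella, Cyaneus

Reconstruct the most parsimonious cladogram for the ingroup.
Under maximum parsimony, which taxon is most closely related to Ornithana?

The outgroup has state 'absent' for every character, so 'present' is the derived state throughout.
Character 1 (derived state 'present') is shared by Cyaneus and Therilis — a synapomorphy uniting that clade.
Character 2: derived state 'present' in Helioella and Ornithana only — synapomorphy for {Helioella, Ornithana}.
Character 3 groups Ornithana and Therilis, which is incompatible with the clades supported by the remaining characters; treating it as convergent (homoplasy) costs fewer steps than any alternative tree.
Most parsimonious ingroup topology: ((Ornithana,Helioella),(Therilis,Cyaneus)).
Ornithana and Helioella form a cherry on this tree, so they are sister taxa.

Helioella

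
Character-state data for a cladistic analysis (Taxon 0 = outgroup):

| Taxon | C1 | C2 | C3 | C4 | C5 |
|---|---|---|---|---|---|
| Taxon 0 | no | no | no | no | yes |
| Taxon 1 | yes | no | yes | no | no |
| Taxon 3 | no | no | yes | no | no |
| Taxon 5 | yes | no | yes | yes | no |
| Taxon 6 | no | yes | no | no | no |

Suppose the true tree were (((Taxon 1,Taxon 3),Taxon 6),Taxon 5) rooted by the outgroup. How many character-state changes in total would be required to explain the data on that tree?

7

Map each character onto (((Taxon 1,Taxon 3),Taxon 6),Taxon 5) (rooted by Taxon 0) and count the minimum state changes it requires (Fitch parsimony):
C1: 2; C2: 1; C3: 2; C4: 1; C5: 1.
Total tree length = 7.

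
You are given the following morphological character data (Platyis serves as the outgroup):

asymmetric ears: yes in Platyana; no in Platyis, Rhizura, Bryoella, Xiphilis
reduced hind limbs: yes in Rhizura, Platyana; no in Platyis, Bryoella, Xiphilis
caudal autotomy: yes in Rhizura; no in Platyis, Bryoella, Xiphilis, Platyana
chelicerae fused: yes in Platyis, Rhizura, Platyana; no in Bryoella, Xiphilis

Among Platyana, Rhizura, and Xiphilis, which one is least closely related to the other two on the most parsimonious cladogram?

Character polarity is set by the outgroup: the derived state is whichever differs from the outgroup's state, so for chelicerae fused the derived state is 'no', and for the remaining characters it is 'yes'.
asymmetric ears (derived state 'yes') is unique to Platyana (autapomorphy; uninformative for grouping).
Only Platyana and Rhizura show the derived state 'yes' for reduced hind limbs, supporting them as a clade.
caudal autotomy (derived state 'yes') is unique to Rhizura (autapomorphy; uninformative for grouping).
chelicerae fused (derived state 'no') is shared by Bryoella and Xiphilis — a synapomorphy uniting that clade.
Most parsimonious ingroup topology: ((Rhizura,Platyana),(Bryoella,Xiphilis)).
Platyana and Rhizura share a more recent common ancestor with each other than either does with Xiphilis, so Xiphilis is the least closely related of the three.

Xiphilis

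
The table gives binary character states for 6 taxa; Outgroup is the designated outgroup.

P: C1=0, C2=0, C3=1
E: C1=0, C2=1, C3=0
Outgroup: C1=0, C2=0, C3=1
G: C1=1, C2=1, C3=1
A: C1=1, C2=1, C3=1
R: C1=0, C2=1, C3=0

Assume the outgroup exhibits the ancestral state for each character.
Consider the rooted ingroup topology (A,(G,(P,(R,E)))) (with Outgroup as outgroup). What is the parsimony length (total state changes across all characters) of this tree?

Map each character onto (A,(G,(P,(R,E)))) (rooted by Outgroup) and count the minimum state changes it requires (Fitch parsimony):
C1: 2; C2: 2; C3: 1.
Total tree length = 5.

5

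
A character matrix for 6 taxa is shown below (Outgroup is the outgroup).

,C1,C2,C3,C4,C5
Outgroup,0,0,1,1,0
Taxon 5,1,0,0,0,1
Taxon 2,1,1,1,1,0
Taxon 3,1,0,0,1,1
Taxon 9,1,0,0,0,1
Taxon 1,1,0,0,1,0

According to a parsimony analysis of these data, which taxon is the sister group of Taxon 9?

Character polarity is set by the outgroup: the derived state is whichever differs from the outgroup's state, so for C3, C4 the derived state is '0', and for the remaining characters it is '1'.
C1 (derived state '1') is shared by all ingroup taxa — unites the whole ingroup.
C2 (derived state '1') is unique to Taxon 2 (autapomorphy; uninformative for grouping).
C3 (derived state '0') is shared by Taxon 1, Taxon 3, Taxon 5, and Taxon 9 — a synapomorphy uniting that clade.
C4 (derived state '0') is shared by Taxon 5 and Taxon 9 — a synapomorphy uniting that clade.
Only Taxon 3, Taxon 5, and Taxon 9 show the derived state '1' for C5, supporting them as a clade.
Most parsimonious ingroup topology: ((((Taxon 5,Taxon 9),Taxon 3),Taxon 1),Taxon 2).
Taxon 9 and Taxon 5 form a cherry on this tree, so they are sister taxa.

Taxon 5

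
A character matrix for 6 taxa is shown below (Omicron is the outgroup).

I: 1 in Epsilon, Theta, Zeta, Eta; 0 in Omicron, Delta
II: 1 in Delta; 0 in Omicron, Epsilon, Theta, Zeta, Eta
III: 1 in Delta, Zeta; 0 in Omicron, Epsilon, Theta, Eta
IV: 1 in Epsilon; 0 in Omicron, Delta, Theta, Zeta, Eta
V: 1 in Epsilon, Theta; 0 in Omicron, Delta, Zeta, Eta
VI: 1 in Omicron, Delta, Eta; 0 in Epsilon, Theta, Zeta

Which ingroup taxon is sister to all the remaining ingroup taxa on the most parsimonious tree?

Delta

Character polarity is set by the outgroup: the derived state is whichever differs from the outgroup's state, so for VI the derived state is '0', and for the remaining characters it is '1'.
I: derived state '1' in Epsilon, Eta, Theta, and Zeta only — synapomorphy for {Epsilon, Eta, Theta, Zeta}.
II: derived state '1' in Delta only — an autapomorphy, so it tells us nothing about relationships among taxa.
III groups Delta and Zeta, which is incompatible with the clades supported by the remaining characters; treating it as convergent (homoplasy) costs fewer steps than any alternative tree.
IV (derived state '1') is unique to Epsilon (autapomorphy; uninformative for grouping).
V: derived state '1' in Epsilon and Theta only — synapomorphy for {Epsilon, Theta}.
VI (derived state '0') is shared by Epsilon, Theta, and Zeta — a synapomorphy uniting that clade.
Most parsimonious ingroup topology: ((((Theta,Epsilon),Zeta),Eta),Delta).
Delta is sister to the clade containing all other ingroup taxa, so it is the earliest-diverging (most basal) ingroup lineage.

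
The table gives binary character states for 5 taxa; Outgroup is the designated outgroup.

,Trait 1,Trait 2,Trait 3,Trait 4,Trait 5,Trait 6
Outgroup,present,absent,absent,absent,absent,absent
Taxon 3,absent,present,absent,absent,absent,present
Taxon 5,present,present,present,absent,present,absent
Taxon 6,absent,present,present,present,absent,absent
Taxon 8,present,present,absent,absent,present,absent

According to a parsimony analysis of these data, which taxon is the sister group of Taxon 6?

Character polarity is set by the outgroup: the derived state is whichever differs from the outgroup's state, so for Trait 1 the derived state is 'absent', and for the remaining characters it is 'present'.
Trait 1 (derived state 'absent') is shared by Taxon 3 and Taxon 6 — a synapomorphy uniting that clade.
Trait 2 (derived state 'present') is shared by all ingroup taxa — unites the whole ingroup.
Trait 3 groups Taxon 5 and Taxon 6, which is incompatible with the clades supported by the remaining characters; treating it as convergent (homoplasy) costs fewer steps than any alternative tree.
Trait 4: derived state 'present' in Taxon 6 only — an autapomorphy, so it tells us nothing about relationships among taxa.
Trait 5 (derived state 'present') is shared by Taxon 5 and Taxon 8 — a synapomorphy uniting that clade.
Trait 6 (derived state 'present') is unique to Taxon 3 (autapomorphy; uninformative for grouping).
Most parsimonious ingroup topology: ((Taxon 3,Taxon 6),(Taxon 5,Taxon 8)).
Taxon 6 and Taxon 3 form a cherry on this tree, so they are sister taxa.

Taxon 3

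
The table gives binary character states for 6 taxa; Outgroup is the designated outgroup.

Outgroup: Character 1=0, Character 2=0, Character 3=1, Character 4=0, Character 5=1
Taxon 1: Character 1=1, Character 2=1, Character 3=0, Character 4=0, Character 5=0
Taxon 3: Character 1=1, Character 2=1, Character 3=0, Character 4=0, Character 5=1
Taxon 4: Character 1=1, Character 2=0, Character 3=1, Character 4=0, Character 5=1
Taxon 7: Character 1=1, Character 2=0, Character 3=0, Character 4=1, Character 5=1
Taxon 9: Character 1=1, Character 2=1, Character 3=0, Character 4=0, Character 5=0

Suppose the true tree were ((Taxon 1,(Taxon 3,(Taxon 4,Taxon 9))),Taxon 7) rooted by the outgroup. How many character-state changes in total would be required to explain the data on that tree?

8

Map each character onto ((Taxon 1,(Taxon 3,(Taxon 4,Taxon 9))),Taxon 7) (rooted by Outgroup) and count the minimum state changes it requires (Fitch parsimony):
Character 1: 1; Character 2: 2; Character 3: 2; Character 4: 1; Character 5: 2.
Total tree length = 8.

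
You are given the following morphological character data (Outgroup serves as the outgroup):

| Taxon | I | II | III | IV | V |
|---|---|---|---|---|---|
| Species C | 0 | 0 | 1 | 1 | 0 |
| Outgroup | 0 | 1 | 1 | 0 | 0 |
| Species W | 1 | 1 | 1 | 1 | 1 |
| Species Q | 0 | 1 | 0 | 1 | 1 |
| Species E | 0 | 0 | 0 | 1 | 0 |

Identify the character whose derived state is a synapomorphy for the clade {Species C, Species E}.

Character polarity is set by the outgroup: the derived state is whichever differs from the outgroup's state, so for II, III the derived state is '0', and for the remaining characters it is '1'.
I: derived state '1' in Species W only — an autapomorphy, so it tells us nothing about relationships among taxa.
II (derived state '0') is shared by Species C and Species E — a synapomorphy uniting that clade.
III groups Species E and Species Q, which is incompatible with the clades supported by the remaining characters; treating it as convergent (homoplasy) costs fewer steps than any alternative tree.
IV (derived state '1') is shared by all ingroup taxa — unites the whole ingroup.
V: derived state '1' in Species Q and Species W only — synapomorphy for {Species Q, Species W}.
Most parsimonious ingroup topology: ((Species W,Species Q),(Species E,Species C)).
The clade {Species C, Species E} is supported by II: its derived state '0' occurs in exactly those taxa and in no other taxon (including the outgroup).

II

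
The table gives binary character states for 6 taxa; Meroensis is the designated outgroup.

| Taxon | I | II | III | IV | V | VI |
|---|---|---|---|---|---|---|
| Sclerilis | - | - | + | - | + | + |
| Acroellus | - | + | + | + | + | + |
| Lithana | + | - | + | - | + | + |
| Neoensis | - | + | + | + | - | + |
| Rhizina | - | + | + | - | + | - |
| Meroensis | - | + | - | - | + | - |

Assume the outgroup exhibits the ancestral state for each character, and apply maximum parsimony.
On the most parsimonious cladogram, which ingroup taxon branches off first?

Character polarity is set by the outgroup: the derived state is whichever differs from the outgroup's state, so for II, V the derived state is '-', and for the remaining characters it is '+'.
I (derived state '+') is unique to Lithana (autapomorphy; uninformative for grouping).
II (derived state '-') is shared by Lithana and Sclerilis — a synapomorphy uniting that clade.
All ingroup taxa share the derived state '+' for III; it defines the ingroup but does not resolve relationships within it.
Only Acroellus and Neoensis show the derived state '+' for IV, supporting them as a clade.
V (derived state '-') is unique to Neoensis (autapomorphy; uninformative for grouping).
VI: derived state '+' in Acroellus, Lithana, Neoensis, and Sclerilis only — synapomorphy for {Acroellus, Lithana, Neoensis, Sclerilis}.
Most parsimonious ingroup topology: (((Lithana,Sclerilis),(Acroellus,Neoensis)),Rhizina).
Rhizina is sister to the clade containing all other ingroup taxa, so it is the earliest-diverging (most basal) ingroup lineage.

Rhizina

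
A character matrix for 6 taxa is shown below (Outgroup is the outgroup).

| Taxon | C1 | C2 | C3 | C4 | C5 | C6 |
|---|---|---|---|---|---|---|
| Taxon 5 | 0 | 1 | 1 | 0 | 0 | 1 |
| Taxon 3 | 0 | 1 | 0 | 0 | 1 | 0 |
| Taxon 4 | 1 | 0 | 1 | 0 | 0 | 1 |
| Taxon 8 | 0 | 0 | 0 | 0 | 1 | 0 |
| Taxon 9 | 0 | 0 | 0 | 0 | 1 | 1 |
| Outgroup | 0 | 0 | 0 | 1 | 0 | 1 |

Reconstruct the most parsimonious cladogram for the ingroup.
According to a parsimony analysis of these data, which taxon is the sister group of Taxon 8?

Character polarity is set by the outgroup: the derived state is whichever differs from the outgroup's state, so for C4, C6 the derived state is '0', and for the remaining characters it is '1'.
C1: derived state '1' in Taxon 4 only — an autapomorphy, so it tells us nothing about relationships among taxa.
C2 groups Taxon 3 and Taxon 5, which is incompatible with the clades supported by the remaining characters; treating it as convergent (homoplasy) costs fewer steps than any alternative tree.
C3: derived state '1' in Taxon 4 and Taxon 5 only — synapomorphy for {Taxon 4, Taxon 5}.
All ingroup taxa share the derived state '0' for C4; it defines the ingroup but does not resolve relationships within it.
C5 (derived state '1') is shared by Taxon 3, Taxon 8, and Taxon 9 — a synapomorphy uniting that clade.
C6: derived state '0' in Taxon 3 and Taxon 8 only — synapomorphy for {Taxon 3, Taxon 8}.
Most parsimonious ingroup topology: ((Taxon 9,(Taxon 3,Taxon 8)),(Taxon 4,Taxon 5)).
Taxon 8 and Taxon 3 form a cherry on this tree, so they are sister taxa.

Taxon 3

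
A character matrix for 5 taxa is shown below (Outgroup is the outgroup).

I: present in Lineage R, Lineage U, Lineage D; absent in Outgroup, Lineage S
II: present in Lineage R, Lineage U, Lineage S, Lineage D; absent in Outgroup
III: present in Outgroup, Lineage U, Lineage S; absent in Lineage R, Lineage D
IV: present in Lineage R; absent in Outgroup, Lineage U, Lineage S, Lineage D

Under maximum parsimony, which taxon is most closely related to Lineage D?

Lineage R

Character polarity is set by the outgroup: the derived state is whichever differs from the outgroup's state, so for III the derived state is 'absent', and for the remaining characters it is 'present'.
I (derived state 'present') is shared by Lineage D, Lineage R, and Lineage U — a synapomorphy uniting that clade.
II (derived state 'present') is shared by all ingroup taxa — unites the whole ingroup.
Only Lineage D and Lineage R show the derived state 'absent' for III, supporting them as a clade.
IV: derived state 'present' in Lineage R only — an autapomorphy, so it tells us nothing about relationships among taxa.
Most parsimonious ingroup topology: (((Lineage R,Lineage D),Lineage U),Lineage S).
Lineage D and Lineage R form a cherry on this tree, so they are sister taxa.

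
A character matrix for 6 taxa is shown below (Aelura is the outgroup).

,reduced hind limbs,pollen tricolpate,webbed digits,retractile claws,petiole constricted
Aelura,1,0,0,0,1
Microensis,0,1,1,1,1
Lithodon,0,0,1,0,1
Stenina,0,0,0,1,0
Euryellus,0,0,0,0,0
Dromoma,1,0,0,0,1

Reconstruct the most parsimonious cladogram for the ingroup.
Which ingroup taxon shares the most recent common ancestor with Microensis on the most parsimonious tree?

Lithodon

Character polarity is set by the outgroup: the derived state is whichever differs from the outgroup's state, so for reduced hind limbs, petiole constricted the derived state is '0', and for the remaining characters it is '1'.
reduced hind limbs (derived state '0') is shared by Euryellus, Lithodon, Microensis, and Stenina — a synapomorphy uniting that clade.
pollen tricolpate: derived state '1' in Microensis only — an autapomorphy, so it tells us nothing about relationships among taxa.
webbed digits: derived state '1' in Lithodon and Microensis only — synapomorphy for {Lithodon, Microensis}.
retractile claws groups Microensis and Stenina, which is incompatible with the clades supported by the remaining characters; treating it as convergent (homoplasy) costs fewer steps than any alternative tree.
petiole constricted (derived state '0') is shared by Euryellus and Stenina — a synapomorphy uniting that clade.
Most parsimonious ingroup topology: (((Microensis,Lithodon),(Stenina,Euryellus)),Dromoma).
Microensis and Lithodon form a cherry on this tree, so they are sister taxa.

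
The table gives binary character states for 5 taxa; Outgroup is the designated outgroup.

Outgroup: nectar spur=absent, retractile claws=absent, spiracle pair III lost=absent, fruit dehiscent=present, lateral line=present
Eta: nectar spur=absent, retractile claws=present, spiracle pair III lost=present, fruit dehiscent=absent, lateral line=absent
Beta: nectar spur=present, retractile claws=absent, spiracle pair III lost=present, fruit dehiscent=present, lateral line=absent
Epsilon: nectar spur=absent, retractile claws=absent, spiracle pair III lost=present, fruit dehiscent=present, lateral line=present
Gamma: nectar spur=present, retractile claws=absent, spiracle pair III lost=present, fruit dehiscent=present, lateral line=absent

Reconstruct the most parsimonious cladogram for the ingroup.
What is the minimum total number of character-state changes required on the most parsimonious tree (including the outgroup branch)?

5

Character polarity is set by the outgroup: the derived state is whichever differs from the outgroup's state, so for fruit dehiscent, lateral line the derived state is 'absent', and for the remaining characters it is 'present'.
nectar spur (derived state 'present') is shared by Beta and Gamma — a synapomorphy uniting that clade.
retractile claws (derived state 'present') is unique to Eta (autapomorphy; uninformative for grouping).
All ingroup taxa share the derived state 'present' for spiracle pair III lost; it defines the ingroup but does not resolve relationships within it.
fruit dehiscent (derived state 'absent') is unique to Eta (autapomorphy; uninformative for grouping).
lateral line (derived state 'absent') is shared by Beta, Eta, and Gamma — a synapomorphy uniting that clade.
Most parsimonious ingroup topology: ((Eta,(Beta,Gamma)),Epsilon).
Changes per character on this tree: nectar spur: 1; retractile claws: 1; spiracle pair III lost: 1; fruit dehiscent: 1; lateral line: 1.
Total = 5.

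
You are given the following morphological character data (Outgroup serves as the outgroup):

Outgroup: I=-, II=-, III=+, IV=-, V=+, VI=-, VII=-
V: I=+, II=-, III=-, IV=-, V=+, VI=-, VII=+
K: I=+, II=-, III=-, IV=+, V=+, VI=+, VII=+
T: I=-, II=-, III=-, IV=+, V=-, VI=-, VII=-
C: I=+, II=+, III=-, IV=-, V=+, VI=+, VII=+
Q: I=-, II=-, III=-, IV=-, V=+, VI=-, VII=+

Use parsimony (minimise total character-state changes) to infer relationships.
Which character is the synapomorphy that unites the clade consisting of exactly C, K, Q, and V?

VII

Character polarity is set by the outgroup: the derived state is whichever differs from the outgroup's state, so for III, V the derived state is '-', and for the remaining characters it is '+'.
I: derived state '+' in C, K, and V only — synapomorphy for {C, K, V}.
II (derived state '+') is unique to C (autapomorphy; uninformative for grouping).
III (derived state '-') is shared by all ingroup taxa — unites the whole ingroup.
IV (state '+') occurs in K and T but conflicts with the nesting implied by the other characters — most parsimoniously interpreted as homoplasy.
V: derived state '-' in T only — an autapomorphy, so it tells us nothing about relationships among taxa.
VI: derived state '+' in C and K only — synapomorphy for {C, K}.
VII (derived state '+') is shared by C, K, Q, and V — a synapomorphy uniting that clade.
Most parsimonious ingroup topology: (((V,(K,C)),Q),T).
The clade {C, K, Q, V} is supported by VII: its derived state '+' occurs in exactly those taxa and in no other taxon (including the outgroup).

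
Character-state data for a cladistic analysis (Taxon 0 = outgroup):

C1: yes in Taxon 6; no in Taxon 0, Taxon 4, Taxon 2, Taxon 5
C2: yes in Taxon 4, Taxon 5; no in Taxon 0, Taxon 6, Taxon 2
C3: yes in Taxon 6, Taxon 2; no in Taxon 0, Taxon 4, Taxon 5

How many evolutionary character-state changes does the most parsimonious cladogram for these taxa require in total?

3

The outgroup has state 'no' for every character, so 'yes' is the derived state throughout.
C1 (derived state 'yes') is unique to Taxon 6 (autapomorphy; uninformative for grouping).
C2: derived state 'yes' in Taxon 4 and Taxon 5 only — synapomorphy for {Taxon 4, Taxon 5}.
Only Taxon 2 and Taxon 6 show the derived state 'yes' for C3, supporting them as a clade.
Most parsimonious ingroup topology: ((Taxon 4,Taxon 5),(Taxon 6,Taxon 2)).
Changes per character on this tree: C1: 1; C2: 1; C3: 1.
Total = 3.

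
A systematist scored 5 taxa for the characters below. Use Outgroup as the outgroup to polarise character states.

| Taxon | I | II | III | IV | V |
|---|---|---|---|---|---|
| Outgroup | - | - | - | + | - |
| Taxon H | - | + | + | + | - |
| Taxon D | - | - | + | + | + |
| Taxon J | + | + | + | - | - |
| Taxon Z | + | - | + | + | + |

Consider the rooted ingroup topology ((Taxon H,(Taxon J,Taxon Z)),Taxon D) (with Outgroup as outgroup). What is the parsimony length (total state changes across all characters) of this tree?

7

Map each character onto ((Taxon H,(Taxon J,Taxon Z)),Taxon D) (rooted by Outgroup) and count the minimum state changes it requires (Fitch parsimony):
I: 1; II: 2; III: 1; IV: 1; V: 2.
Total tree length = 7.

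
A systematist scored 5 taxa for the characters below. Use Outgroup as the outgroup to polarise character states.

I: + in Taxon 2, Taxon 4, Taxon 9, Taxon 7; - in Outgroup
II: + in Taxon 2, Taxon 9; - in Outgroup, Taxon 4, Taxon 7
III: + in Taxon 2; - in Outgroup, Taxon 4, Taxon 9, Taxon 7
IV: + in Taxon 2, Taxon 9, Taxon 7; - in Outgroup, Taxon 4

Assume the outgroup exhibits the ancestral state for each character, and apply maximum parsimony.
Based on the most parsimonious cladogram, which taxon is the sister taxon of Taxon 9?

The outgroup has state '-' for every character, so '+' is the derived state throughout.
I (derived state '+') is shared by all ingroup taxa — unites the whole ingroup.
II: derived state '+' in Taxon 2 and Taxon 9 only — synapomorphy for {Taxon 2, Taxon 9}.
III: derived state '+' in Taxon 2 only — an autapomorphy, so it tells us nothing about relationships among taxa.
Only Taxon 2, Taxon 7, and Taxon 9 show the derived state '+' for IV, supporting them as a clade.
Most parsimonious ingroup topology: (((Taxon 2,Taxon 9),Taxon 7),Taxon 4).
Taxon 9 and Taxon 2 form a cherry on this tree, so they are sister taxa.

Taxon 2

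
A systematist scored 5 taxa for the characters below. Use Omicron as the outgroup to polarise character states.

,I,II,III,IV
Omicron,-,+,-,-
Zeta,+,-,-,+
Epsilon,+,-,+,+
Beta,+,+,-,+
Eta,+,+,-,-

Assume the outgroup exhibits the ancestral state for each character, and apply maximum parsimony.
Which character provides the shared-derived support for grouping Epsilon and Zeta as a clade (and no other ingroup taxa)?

Character polarity is set by the outgroup: the derived state is whichever differs from the outgroup's state, so for II the derived state is '-', and for the remaining characters it is '+'.
All ingroup taxa share the derived state '+' for I; it defines the ingroup but does not resolve relationships within it.
II (derived state '-') is shared by Epsilon and Zeta — a synapomorphy uniting that clade.
III: derived state '+' in Epsilon only — an autapomorphy, so it tells us nothing about relationships among taxa.
IV: derived state '+' in Beta, Epsilon, and Zeta only — synapomorphy for {Beta, Epsilon, Zeta}.
Most parsimonious ingroup topology: (((Zeta,Epsilon),Beta),Eta).
The clade {Epsilon, Zeta} is supported by II: its derived state '-' occurs in exactly those taxa and in no other taxon (including the outgroup).

II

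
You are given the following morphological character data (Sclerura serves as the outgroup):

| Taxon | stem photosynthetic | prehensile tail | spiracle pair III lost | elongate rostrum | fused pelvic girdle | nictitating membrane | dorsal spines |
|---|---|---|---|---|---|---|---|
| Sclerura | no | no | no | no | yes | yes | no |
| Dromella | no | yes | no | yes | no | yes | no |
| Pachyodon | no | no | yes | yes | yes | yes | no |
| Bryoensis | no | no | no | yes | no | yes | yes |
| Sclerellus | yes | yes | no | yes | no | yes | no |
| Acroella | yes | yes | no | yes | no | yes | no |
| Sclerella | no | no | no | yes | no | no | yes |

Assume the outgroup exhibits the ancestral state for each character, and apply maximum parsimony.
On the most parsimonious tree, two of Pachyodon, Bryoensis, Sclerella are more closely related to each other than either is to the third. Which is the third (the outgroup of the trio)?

Pachyodon

Character polarity is set by the outgroup: the derived state is whichever differs from the outgroup's state, so for fused pelvic girdle, nictitating membrane the derived state is 'no', and for the remaining characters it is 'yes'.
stem photosynthetic: derived state 'yes' in Acroella and Sclerellus only — synapomorphy for {Acroella, Sclerellus}.
prehensile tail (derived state 'yes') is shared by Acroella, Dromella, and Sclerellus — a synapomorphy uniting that clade.
spiracle pair III lost: derived state 'yes' in Pachyodon only — an autapomorphy, so it tells us nothing about relationships among taxa.
All ingroup taxa share the derived state 'yes' for elongate rostrum; it defines the ingroup but does not resolve relationships within it.
fused pelvic girdle (derived state 'no') is shared by Acroella, Bryoensis, Dromella, Sclerella, and Sclerellus — a synapomorphy uniting that clade.
nictitating membrane (derived state 'no') is unique to Sclerella (autapomorphy; uninformative for grouping).
dorsal spines (derived state 'yes') is shared by Bryoensis and Sclerella — a synapomorphy uniting that clade.
Most parsimonious ingroup topology: (((Dromella,(Sclerellus,Acroella)),(Bryoensis,Sclerella)),Pachyodon).
Sclerella and Bryoensis share a more recent common ancestor with each other than either does with Pachyodon, so Pachyodon is the least closely related of the three.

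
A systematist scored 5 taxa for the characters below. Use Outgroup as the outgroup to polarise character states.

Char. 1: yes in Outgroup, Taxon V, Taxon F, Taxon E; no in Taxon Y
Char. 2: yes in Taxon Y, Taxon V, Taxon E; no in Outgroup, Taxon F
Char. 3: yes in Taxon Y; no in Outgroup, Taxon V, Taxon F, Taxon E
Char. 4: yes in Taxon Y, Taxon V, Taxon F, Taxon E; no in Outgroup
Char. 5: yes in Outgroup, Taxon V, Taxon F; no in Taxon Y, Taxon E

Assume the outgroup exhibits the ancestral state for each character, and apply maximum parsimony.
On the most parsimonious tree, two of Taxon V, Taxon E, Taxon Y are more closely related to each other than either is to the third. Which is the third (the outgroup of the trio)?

Character polarity is set by the outgroup: the derived state is whichever differs from the outgroup's state, so for Char. 1, Char. 5 the derived state is 'no', and for the remaining characters it is 'yes'.
Char. 1 (derived state 'no') is unique to Taxon Y (autapomorphy; uninformative for grouping).
Only Taxon E, Taxon V, and Taxon Y show the derived state 'yes' for Char. 2, supporting them as a clade.
Char. 3 (derived state 'yes') is unique to Taxon Y (autapomorphy; uninformative for grouping).
All ingroup taxa share the derived state 'yes' for Char. 4; it defines the ingroup but does not resolve relationships within it.
Char. 5: derived state 'no' in Taxon E and Taxon Y only — synapomorphy for {Taxon E, Taxon Y}.
Most parsimonious ingroup topology: (((Taxon Y,Taxon E),Taxon V),Taxon F).
Taxon Y and Taxon E share a more recent common ancestor with each other than either does with Taxon V, so Taxon V is the least closely related of the three.

Taxon V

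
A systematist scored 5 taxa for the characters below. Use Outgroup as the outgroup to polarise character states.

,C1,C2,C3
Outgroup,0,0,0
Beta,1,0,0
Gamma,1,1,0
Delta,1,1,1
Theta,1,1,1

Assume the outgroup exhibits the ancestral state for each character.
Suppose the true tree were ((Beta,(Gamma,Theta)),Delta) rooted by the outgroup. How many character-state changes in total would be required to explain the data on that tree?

Map each character onto ((Beta,(Gamma,Theta)),Delta) (rooted by Outgroup) and count the minimum state changes it requires (Fitch parsimony):
C1: 1; C2: 2; C3: 2.
Total tree length = 5.

5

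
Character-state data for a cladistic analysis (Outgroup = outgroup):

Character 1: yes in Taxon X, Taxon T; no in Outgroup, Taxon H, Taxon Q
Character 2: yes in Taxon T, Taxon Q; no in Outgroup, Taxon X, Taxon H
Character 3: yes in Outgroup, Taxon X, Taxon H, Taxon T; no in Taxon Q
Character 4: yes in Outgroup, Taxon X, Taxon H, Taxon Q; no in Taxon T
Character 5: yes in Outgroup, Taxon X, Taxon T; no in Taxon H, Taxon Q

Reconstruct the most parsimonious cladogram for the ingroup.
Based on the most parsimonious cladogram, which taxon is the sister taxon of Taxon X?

Character polarity is set by the outgroup: the derived state is whichever differs from the outgroup's state, so for Character 3, Character 4, Character 5 the derived state is 'no', and for the remaining characters it is 'yes'.
Character 1 (derived state 'yes') is shared by Taxon T and Taxon X — a synapomorphy uniting that clade.
Character 2 groups Taxon Q and Taxon T, which is incompatible with the clades supported by the remaining characters; treating it as convergent (homoplasy) costs fewer steps than any alternative tree.
Character 3 (derived state 'no') is unique to Taxon Q (autapomorphy; uninformative for grouping).
Character 4 (derived state 'no') is unique to Taxon T (autapomorphy; uninformative for grouping).
Character 5 (derived state 'no') is shared by Taxon H and Taxon Q — a synapomorphy uniting that clade.
Most parsimonious ingroup topology: ((Taxon X,Taxon T),(Taxon H,Taxon Q)).
Taxon X and Taxon T form a cherry on this tree, so they are sister taxa.

Taxon T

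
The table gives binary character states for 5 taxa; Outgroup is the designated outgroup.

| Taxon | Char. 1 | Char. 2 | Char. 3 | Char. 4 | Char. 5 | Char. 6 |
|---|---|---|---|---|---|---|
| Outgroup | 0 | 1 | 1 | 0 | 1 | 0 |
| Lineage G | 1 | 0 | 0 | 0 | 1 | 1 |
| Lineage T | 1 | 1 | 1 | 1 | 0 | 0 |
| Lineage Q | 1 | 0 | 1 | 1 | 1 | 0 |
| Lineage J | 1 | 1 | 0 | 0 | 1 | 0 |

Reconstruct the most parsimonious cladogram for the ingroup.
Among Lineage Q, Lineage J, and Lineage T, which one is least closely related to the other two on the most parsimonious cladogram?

Lineage J

Character polarity is set by the outgroup: the derived state is whichever differs from the outgroup's state, so for Char. 2, Char. 3, Char. 5 the derived state is '0', and for the remaining characters it is '1'.
All ingroup taxa share the derived state '1' for Char. 1; it defines the ingroup but does not resolve relationships within it.
Char. 2 groups Lineage G and Lineage Q, which is incompatible with the clades supported by the remaining characters; treating it as convergent (homoplasy) costs fewer steps than any alternative tree.
Only Lineage G and Lineage J show the derived state '0' for Char. 3, supporting them as a clade.
Only Lineage Q and Lineage T show the derived state '1' for Char. 4, supporting them as a clade.
Char. 5: derived state '0' in Lineage T only — an autapomorphy, so it tells us nothing about relationships among taxa.
Char. 6: derived state '1' in Lineage G only — an autapomorphy, so it tells us nothing about relationships among taxa.
Most parsimonious ingroup topology: ((Lineage G,Lineage J),(Lineage T,Lineage Q)).
Lineage T and Lineage Q share a more recent common ancestor with each other than either does with Lineage J, so Lineage J is the least closely related of the three.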